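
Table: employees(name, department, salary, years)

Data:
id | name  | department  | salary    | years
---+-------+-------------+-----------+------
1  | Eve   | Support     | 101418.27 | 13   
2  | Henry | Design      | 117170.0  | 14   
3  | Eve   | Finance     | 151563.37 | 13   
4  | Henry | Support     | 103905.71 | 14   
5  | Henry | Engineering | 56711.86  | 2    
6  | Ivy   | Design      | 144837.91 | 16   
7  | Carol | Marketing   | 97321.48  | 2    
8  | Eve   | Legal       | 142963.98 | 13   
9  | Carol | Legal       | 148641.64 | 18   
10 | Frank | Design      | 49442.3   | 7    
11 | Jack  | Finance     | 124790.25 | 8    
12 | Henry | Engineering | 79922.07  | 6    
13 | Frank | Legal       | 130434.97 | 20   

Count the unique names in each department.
SELECT department, COUNT(DISTINCT name)
FROM employees
GROUP BY department

Result:
  Design: 3 distinct
  Engineering: 1 distinct
  Finance: 2 distinct
  Legal: 3 distinct
  Marketing: 1 distinct
  Support: 2 distinct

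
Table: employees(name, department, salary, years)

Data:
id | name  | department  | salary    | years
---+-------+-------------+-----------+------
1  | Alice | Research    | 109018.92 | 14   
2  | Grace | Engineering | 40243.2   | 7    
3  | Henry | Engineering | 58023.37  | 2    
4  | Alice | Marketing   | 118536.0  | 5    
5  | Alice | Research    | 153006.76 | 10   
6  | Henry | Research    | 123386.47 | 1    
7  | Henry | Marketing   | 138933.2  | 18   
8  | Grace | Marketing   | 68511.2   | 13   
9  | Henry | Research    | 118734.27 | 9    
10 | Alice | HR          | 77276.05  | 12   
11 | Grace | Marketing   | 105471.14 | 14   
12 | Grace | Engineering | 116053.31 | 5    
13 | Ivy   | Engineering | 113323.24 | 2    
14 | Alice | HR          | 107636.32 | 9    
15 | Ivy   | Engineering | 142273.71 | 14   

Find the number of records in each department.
SELECT department, COUNT(*) as count
FROM employees
GROUP BY department

Result:
  Engineering: 5
  HR: 2
  Marketing: 4
  Research: 4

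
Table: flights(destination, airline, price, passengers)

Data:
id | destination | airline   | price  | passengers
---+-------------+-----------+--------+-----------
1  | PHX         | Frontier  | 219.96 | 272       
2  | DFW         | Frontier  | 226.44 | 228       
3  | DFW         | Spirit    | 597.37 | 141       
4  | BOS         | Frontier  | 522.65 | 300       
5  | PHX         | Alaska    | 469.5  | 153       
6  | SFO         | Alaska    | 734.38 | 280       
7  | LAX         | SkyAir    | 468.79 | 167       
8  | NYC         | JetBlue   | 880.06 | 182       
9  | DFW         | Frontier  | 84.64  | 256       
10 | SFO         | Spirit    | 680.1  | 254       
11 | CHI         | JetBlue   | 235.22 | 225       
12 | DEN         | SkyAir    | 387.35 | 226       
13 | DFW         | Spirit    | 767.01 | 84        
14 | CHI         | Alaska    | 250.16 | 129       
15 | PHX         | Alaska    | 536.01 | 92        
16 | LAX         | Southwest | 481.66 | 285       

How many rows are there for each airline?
SELECT airline, COUNT(*) as count
FROM flights
GROUP BY airline

Result:
  Alaska: 4
  Frontier: 4
  JetBlue: 2
  SkyAir: 2
  Southwest: 1
  Spirit: 3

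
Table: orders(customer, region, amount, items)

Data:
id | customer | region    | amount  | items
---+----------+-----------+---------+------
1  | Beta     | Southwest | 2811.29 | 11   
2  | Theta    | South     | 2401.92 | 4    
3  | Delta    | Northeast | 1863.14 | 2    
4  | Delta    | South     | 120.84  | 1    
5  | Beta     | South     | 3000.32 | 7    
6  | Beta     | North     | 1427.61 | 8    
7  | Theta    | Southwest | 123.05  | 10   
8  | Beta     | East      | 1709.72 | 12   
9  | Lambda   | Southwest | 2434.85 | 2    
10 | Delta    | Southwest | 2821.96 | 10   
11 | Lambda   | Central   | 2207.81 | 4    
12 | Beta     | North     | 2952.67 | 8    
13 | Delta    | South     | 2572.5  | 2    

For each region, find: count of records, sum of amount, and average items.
SELECT region,
       COUNT(*) as cnt,
       SUM(amount) as total_amount,
       AVG(items) as avg_items
FROM orders
GROUP BY region

Result:
  Central: 1 records, 2207.81 total amount, 4.00 avg items
  East: 1 records, 1709.72 total amount, 12.00 avg items
  North: 2 records, 4380.28 total amount, 8.00 avg items
  Northeast: 1 records, 1863.14 total amount, 2.00 avg items
  South: 4 records, 8095.58 total amount, 3.50 avg items
  Southwest: 4 records, 8191.15 total amount, 8.25 avg items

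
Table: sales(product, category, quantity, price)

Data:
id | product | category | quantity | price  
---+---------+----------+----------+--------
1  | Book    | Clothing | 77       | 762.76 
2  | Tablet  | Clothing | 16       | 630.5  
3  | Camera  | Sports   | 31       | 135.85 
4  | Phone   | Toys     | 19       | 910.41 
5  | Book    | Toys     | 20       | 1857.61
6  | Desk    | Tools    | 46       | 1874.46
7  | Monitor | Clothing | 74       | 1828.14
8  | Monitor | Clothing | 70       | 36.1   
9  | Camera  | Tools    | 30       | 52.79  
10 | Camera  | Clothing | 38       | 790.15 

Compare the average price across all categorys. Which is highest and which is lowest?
SELECT category, AVG(price)
FROM sales
GROUP BY category
ORDER BY AVG(price)

All groups:
  Sports: 135.85
  Clothing: 809.53
  Tools: 963.63
  Toys: 1384.01

Highest: Toys (1384.01)
Lowest: Sports (135.85)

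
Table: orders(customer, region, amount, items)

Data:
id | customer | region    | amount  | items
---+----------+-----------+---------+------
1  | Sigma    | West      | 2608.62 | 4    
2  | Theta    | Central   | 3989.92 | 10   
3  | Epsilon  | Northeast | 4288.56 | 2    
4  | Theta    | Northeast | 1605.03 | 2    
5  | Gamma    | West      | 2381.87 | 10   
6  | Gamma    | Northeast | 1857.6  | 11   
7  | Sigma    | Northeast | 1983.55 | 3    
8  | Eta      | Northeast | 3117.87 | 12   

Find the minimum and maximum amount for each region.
SELECT region, MIN(amount), MAX(amount)
FROM orders
GROUP BY region

Result:
  Central: min=3989.92, max=3989.92
  Northeast: min=1605.03, max=4288.56
  West: min=2381.87, max=2608.62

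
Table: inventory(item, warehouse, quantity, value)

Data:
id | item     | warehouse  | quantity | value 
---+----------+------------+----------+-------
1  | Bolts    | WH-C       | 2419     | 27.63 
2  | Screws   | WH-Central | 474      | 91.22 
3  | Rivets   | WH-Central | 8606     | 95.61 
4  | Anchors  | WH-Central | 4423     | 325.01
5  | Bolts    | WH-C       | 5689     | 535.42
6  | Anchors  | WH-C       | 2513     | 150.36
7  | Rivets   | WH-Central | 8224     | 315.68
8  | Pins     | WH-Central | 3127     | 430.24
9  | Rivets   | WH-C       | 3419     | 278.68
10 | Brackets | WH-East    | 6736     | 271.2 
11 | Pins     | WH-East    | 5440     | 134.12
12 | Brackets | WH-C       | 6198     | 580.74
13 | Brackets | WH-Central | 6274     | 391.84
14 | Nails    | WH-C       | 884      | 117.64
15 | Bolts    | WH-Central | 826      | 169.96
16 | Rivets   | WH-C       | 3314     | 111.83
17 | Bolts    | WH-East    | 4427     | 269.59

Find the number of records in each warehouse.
SELECT warehouse, COUNT(*) as count
FROM inventory
GROUP BY warehouse

Result:
  WH-C: 7
  WH-Central: 7
  WH-East: 3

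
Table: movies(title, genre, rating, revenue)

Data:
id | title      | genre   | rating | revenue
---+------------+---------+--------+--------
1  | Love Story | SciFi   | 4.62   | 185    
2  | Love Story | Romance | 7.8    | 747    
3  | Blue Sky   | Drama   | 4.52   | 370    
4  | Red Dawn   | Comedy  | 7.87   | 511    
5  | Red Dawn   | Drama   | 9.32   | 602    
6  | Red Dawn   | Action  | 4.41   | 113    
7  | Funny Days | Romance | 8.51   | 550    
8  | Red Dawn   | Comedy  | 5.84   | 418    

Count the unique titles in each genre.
SELECT genre, COUNT(DISTINCT title)
FROM movies
GROUP BY genre

Result:
  Action: 1 distinct
  Comedy: 1 distinct
  Drama: 2 distinct
  Romance: 2 distinct
  SciFi: 1 distinct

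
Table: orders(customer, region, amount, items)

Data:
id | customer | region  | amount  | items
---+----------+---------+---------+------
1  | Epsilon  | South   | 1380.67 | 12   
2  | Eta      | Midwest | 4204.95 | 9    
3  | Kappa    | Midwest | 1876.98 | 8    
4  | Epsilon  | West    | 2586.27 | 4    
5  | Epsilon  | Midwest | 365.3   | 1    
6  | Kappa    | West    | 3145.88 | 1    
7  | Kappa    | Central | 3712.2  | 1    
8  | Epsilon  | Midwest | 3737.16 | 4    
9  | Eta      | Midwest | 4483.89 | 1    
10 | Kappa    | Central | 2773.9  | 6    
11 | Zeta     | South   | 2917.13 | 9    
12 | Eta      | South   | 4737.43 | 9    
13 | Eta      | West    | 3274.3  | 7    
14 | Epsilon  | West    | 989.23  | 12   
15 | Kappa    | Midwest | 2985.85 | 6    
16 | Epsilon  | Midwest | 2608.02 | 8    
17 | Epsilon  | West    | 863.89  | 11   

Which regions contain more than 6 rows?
SELECT region, COUNT(*) as cnt
FROM orders
GROUP BY region
HAVING COUNT(*) > 6

Result:
  Midwest: 7

Note: HAVING filters groups after aggregation, WHERE filters rows before.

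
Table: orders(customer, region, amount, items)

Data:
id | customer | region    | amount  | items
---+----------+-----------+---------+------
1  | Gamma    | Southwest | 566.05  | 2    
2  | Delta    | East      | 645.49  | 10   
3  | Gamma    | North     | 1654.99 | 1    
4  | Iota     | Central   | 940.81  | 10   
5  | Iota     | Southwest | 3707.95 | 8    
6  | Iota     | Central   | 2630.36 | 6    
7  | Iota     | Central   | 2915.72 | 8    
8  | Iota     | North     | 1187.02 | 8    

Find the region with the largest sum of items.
SELECT region, SUM(items) as val
FROM orders
GROUP BY region
ORDER BY val DESC
LIMIT 1

Result: Central with sum(items) = 24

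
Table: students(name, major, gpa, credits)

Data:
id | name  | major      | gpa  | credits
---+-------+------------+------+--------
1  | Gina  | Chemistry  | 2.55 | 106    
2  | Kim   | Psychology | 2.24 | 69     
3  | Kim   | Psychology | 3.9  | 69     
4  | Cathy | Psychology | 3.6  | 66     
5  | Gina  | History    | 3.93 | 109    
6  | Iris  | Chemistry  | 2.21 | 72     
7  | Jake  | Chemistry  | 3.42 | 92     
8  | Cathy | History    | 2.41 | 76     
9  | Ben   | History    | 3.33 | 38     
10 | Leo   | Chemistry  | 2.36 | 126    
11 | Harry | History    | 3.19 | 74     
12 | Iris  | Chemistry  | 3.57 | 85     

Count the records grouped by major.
SELECT major, COUNT(*) as count
FROM students
GROUP BY major

Result:
  Chemistry: 5
  History: 4
  Psychology: 3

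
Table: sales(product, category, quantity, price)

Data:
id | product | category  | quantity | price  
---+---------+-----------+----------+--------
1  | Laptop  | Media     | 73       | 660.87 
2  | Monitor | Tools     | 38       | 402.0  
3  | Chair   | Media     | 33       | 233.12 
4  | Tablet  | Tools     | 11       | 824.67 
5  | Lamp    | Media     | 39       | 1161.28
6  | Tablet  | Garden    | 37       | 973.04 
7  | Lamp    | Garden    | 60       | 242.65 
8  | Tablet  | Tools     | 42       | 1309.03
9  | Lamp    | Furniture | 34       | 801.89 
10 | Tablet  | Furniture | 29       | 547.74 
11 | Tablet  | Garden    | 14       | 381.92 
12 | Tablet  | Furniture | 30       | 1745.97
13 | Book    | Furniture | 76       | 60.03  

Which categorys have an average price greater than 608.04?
SELECT category, AVG(price)
FROM sales
GROUP BY category
HAVING AVG(price) > 608.04

Result:
  Furniture: avg=788.91
  Media: avg=685.09
  Tools: avg=845.23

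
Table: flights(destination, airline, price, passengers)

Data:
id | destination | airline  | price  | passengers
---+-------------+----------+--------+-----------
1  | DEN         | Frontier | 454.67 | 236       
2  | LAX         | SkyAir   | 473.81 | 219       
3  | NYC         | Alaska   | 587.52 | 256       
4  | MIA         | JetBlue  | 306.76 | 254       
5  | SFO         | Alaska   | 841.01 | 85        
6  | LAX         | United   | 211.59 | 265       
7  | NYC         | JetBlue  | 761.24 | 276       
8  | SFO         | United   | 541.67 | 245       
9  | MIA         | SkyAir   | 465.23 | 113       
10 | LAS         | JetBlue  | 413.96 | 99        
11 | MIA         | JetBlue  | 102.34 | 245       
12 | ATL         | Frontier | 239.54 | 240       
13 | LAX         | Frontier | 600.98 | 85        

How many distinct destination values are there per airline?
SELECT airline, COUNT(DISTINCT destination)
FROM flights
GROUP BY airline

Result:
  Alaska: 2 distinct
  Frontier: 3 distinct
  JetBlue: 3 distinct
  SkyAir: 2 distinct
  United: 2 distinct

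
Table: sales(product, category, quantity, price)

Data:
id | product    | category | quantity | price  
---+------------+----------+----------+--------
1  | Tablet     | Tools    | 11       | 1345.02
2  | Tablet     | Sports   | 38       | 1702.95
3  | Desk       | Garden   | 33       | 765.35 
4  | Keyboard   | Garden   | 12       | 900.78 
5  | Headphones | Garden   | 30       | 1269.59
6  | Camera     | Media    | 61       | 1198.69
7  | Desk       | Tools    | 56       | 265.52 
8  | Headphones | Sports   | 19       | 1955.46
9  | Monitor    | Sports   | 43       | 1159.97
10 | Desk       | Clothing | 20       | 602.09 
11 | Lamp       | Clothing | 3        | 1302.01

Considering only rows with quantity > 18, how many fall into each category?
SELECT category, COUNT(*)
FROM sales
WHERE quantity > 18
GROUP BY category

Note: WHERE filters rows before grouping.

Result:
  Clothing: 1
  Garden: 2
  Media: 1
  Sports: 3
  Tools: 1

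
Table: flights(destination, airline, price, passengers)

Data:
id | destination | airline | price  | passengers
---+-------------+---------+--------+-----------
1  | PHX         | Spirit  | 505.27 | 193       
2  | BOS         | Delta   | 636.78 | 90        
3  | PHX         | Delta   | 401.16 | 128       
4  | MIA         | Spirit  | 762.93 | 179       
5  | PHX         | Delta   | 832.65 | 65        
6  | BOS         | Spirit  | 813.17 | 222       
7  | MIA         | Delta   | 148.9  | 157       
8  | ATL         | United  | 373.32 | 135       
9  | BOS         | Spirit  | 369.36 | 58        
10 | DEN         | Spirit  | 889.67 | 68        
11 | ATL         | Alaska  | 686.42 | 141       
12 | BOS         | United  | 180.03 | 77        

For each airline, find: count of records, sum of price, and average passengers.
SELECT airline,
       COUNT(*) as cnt,
       SUM(price) as total_price,
       AVG(passengers) as avg_passengers
FROM flights
GROUP BY airline

Result:
  Alaska: 1 records, 686.42 total price, 141.00 avg passengers
  Delta: 4 records, 2019.49 total price, 110.00 avg passengers
  Spirit: 5 records, 3340.40 total price, 144.00 avg passengers
  United: 2 records, 553.35 total price, 106.00 avg passengers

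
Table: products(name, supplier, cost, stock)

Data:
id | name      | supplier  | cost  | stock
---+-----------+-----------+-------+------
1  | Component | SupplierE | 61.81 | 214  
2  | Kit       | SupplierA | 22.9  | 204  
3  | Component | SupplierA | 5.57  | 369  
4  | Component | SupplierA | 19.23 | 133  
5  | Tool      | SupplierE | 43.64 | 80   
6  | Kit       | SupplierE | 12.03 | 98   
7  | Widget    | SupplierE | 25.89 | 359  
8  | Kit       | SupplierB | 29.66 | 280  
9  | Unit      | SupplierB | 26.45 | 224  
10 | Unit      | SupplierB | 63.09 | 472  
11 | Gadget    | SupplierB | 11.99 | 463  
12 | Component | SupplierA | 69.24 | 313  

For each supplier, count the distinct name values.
SELECT supplier, COUNT(DISTINCT name)
FROM products
GROUP BY supplier

Result:
  SupplierA: 2 distinct
  SupplierB: 3 distinct
  SupplierE: 4 distinct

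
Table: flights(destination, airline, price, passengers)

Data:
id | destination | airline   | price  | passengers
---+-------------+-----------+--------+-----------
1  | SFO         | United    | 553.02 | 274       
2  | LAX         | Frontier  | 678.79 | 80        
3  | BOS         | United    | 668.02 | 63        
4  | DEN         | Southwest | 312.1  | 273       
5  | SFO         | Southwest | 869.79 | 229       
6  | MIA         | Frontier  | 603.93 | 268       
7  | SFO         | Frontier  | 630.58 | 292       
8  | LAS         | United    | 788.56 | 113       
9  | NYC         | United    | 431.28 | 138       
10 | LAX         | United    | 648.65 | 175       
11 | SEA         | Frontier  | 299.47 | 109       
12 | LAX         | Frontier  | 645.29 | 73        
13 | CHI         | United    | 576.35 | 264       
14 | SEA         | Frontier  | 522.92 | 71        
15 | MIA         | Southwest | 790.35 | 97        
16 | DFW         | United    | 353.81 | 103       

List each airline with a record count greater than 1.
SELECT airline, COUNT(*) as cnt
FROM flights
GROUP BY airline
HAVING COUNT(*) > 1

Result:
  Frontier: 6
  Southwest: 3
  United: 7

Note: HAVING filters groups after aggregation, WHERE filters rows before.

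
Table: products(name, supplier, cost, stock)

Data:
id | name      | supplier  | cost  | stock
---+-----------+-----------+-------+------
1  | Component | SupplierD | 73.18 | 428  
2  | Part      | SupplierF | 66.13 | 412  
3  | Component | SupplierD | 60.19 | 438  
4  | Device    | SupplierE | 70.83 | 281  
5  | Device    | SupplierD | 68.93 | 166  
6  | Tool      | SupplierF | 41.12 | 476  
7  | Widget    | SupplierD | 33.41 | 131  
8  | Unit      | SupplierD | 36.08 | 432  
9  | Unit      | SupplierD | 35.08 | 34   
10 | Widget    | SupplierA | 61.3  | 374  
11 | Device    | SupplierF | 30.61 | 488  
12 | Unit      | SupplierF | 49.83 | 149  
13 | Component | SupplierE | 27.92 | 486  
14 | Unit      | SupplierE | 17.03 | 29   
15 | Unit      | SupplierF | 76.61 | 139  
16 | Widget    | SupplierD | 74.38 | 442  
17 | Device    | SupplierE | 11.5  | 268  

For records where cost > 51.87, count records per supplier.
SELECT supplier, COUNT(*)
FROM products
WHERE cost > 51.87
GROUP BY supplier

Note: WHERE filters rows before grouping.

Result:
  SupplierA: 1
  SupplierD: 4
  SupplierE: 1
  SupplierF: 2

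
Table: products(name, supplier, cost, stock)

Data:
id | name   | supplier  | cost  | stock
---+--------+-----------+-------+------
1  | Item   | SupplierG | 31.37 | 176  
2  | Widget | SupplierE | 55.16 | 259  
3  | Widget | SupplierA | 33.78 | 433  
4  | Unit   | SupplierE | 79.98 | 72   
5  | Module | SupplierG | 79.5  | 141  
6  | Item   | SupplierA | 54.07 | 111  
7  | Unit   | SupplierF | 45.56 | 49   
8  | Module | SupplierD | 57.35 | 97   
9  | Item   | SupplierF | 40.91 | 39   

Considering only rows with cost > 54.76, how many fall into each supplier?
SELECT supplier, COUNT(*)
FROM products
WHERE cost > 54.76
GROUP BY supplier

Note: WHERE filters rows before grouping.

Result:
  SupplierD: 1
  SupplierE: 2
  SupplierG: 1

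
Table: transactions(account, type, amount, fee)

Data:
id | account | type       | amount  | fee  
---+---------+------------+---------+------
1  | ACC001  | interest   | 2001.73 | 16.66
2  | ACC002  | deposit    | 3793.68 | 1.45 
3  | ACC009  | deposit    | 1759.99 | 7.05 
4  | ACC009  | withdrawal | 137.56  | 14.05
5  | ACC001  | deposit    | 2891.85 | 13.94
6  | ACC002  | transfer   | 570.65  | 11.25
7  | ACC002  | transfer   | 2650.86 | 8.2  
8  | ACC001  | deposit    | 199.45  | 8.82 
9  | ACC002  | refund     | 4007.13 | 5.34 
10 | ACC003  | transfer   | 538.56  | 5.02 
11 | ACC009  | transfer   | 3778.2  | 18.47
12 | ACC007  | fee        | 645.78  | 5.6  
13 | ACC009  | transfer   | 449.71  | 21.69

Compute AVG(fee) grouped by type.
SELECT type, AVG(fee) as result
FROM transactions
GROUP BY type

Result:
  deposit: 7.82
  fee: 5.60
  interest: 16.66
  refund: 5.34
  transfer: 12.93
  withdrawal: 14.05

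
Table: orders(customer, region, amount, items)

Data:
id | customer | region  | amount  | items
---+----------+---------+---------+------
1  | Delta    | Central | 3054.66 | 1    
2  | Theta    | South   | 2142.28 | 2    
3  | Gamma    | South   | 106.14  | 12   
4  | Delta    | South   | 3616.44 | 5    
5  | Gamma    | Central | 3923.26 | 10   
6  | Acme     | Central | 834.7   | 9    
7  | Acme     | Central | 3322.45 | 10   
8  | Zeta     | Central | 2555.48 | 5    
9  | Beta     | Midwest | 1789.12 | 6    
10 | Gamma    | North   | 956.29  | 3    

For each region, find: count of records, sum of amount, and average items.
SELECT region,
       COUNT(*) as cnt,
       SUM(amount) as total_amount,
       AVG(items) as avg_items
FROM orders
GROUP BY region

Result:
  Central: 5 records, 13690.55 total amount, 7.00 avg items
  Midwest: 1 records, 1789.12 total amount, 6.00 avg items
  North: 1 records, 956.29 total amount, 3.00 avg items
  South: 3 records, 5864.86 total amount, 6.33 avg items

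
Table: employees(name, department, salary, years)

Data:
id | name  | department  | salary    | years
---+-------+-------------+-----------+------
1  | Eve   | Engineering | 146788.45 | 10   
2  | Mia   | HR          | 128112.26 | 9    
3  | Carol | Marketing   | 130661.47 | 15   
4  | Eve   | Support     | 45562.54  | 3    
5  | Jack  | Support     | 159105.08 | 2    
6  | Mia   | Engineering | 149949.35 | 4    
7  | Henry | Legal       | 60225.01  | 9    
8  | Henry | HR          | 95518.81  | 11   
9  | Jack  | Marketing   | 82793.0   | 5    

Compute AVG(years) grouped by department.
SELECT department, AVG(years) as result
FROM employees
GROUP BY department

Result:
  Engineering: 7.00
  HR: 10.00
  Legal: 9.00
  Marketing: 10.00
  Support: 2.50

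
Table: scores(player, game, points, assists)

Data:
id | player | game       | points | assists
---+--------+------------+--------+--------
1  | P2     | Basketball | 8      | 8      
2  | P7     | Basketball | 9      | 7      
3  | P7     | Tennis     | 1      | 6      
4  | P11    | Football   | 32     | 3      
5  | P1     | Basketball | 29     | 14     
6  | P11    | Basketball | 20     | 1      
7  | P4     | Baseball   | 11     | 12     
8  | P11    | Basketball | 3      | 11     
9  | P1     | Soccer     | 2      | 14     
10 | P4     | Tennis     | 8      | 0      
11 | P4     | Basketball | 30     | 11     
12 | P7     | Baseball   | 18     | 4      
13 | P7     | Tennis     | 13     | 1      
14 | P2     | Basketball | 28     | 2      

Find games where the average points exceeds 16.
SELECT game, AVG(points)
FROM scores
GROUP BY game
HAVING AVG(points) > 16

Result:
  Basketball: avg=18.14
  Football: avg=32.00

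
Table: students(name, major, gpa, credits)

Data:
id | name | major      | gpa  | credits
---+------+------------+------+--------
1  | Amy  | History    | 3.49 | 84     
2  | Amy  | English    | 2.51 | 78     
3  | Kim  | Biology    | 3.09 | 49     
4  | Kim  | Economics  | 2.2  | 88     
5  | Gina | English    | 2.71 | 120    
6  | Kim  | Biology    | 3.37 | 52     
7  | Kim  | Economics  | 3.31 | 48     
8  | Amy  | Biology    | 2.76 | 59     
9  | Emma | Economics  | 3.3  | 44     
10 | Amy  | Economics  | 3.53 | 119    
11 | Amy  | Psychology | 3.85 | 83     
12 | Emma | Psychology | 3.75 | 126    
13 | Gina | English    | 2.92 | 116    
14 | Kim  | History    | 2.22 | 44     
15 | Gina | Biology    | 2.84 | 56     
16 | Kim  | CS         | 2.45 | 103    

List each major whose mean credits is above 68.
SELECT major, AVG(credits)
FROM students
GROUP BY major
HAVING AVG(credits) > 68

Result:
  CS: avg=103.00
  Economics: avg=74.75
  English: avg=104.67
  Psychology: avg=104.50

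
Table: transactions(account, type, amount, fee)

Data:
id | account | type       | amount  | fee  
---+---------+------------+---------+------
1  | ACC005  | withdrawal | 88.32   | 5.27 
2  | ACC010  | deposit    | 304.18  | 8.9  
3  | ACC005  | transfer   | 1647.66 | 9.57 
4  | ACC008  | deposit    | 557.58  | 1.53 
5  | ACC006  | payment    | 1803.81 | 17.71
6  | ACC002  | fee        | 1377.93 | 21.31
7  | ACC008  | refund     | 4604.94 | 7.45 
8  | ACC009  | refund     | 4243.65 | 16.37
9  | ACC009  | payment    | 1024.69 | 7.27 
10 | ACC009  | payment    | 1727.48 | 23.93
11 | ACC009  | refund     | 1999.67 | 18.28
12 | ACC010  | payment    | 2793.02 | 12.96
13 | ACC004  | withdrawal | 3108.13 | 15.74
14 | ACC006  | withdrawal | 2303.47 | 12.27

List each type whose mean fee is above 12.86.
SELECT type, AVG(fee)
FROM transactions
GROUP BY type
HAVING AVG(fee) > 12.86

Result:
  fee: avg=21.31
  payment: avg=15.47
  refund: avg=14.03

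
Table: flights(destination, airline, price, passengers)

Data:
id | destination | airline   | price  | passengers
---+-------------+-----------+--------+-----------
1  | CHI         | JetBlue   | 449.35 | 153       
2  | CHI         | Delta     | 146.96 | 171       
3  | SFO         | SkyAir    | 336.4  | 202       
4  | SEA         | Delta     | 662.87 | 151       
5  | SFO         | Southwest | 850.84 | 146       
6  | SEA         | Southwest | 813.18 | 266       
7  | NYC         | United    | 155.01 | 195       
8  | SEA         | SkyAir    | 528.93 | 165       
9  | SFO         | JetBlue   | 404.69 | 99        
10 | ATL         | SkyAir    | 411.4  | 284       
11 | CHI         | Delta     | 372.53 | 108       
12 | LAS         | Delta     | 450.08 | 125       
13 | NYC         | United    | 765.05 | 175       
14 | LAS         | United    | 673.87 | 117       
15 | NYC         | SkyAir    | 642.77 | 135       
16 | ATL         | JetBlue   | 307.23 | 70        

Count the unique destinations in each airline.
SELECT airline, COUNT(DISTINCT destination)
FROM flights
GROUP BY airline

Result:
  Delta: 3 distinct
  JetBlue: 3 distinct
  SkyAir: 4 distinct
  Southwest: 2 distinct
  United: 2 distinct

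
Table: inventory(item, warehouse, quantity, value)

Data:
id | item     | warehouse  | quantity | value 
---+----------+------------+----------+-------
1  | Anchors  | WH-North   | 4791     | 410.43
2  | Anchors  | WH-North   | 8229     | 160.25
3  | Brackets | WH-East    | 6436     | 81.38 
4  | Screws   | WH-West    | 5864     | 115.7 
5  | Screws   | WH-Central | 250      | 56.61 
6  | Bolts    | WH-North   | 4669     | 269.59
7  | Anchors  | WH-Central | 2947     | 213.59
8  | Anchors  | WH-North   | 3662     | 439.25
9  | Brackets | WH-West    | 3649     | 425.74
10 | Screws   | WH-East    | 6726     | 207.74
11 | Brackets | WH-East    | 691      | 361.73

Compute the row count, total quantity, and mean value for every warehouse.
SELECT warehouse,
       COUNT(*) as cnt,
       SUM(quantity) as total_quantity,
       AVG(value) as avg_value
FROM inventory
GROUP BY warehouse

Result:
  WH-Central: 2 records, 3197 total quantity, 135.10 avg value
  WH-East: 3 records, 13853 total quantity, 216.95 avg value
  WH-North: 4 records, 21351 total quantity, 319.88 avg value
  WH-West: 2 records, 9513 total quantity, 270.72 avg value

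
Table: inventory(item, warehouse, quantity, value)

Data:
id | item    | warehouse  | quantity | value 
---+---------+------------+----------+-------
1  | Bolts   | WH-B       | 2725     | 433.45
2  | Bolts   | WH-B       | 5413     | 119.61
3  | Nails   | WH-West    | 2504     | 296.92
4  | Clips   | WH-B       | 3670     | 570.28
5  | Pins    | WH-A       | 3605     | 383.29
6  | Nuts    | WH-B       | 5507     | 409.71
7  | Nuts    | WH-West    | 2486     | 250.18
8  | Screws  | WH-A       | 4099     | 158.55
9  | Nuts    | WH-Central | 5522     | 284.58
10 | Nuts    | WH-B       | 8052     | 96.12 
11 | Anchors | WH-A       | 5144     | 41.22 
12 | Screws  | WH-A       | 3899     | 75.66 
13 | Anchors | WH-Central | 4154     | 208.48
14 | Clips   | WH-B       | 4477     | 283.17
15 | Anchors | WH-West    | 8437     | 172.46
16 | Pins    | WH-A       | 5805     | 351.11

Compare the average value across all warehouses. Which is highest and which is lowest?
SELECT warehouse, AVG(value)
FROM inventory
GROUP BY warehouse
ORDER BY AVG(value)

All groups:
  WH-A: 201.97
  WH-West: 239.85
  WH-Central: 246.53
  WH-B: 318.72

Highest: WH-B (318.72)
Lowest: WH-A (201.97)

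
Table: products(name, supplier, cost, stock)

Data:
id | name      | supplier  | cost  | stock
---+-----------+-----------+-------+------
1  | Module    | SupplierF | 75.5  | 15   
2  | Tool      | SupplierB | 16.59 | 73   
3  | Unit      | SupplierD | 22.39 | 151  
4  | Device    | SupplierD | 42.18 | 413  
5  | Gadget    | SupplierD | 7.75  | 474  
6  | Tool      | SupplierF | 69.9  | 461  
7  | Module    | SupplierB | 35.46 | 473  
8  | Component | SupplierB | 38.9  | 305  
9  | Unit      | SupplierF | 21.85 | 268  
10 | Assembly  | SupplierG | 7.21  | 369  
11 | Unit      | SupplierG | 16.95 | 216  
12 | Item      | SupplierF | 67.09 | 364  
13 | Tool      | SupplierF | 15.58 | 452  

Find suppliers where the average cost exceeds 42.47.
SELECT supplier, AVG(cost)
FROM products
GROUP BY supplier
HAVING AVG(cost) > 42.47

Result:
  SupplierF: avg=49.98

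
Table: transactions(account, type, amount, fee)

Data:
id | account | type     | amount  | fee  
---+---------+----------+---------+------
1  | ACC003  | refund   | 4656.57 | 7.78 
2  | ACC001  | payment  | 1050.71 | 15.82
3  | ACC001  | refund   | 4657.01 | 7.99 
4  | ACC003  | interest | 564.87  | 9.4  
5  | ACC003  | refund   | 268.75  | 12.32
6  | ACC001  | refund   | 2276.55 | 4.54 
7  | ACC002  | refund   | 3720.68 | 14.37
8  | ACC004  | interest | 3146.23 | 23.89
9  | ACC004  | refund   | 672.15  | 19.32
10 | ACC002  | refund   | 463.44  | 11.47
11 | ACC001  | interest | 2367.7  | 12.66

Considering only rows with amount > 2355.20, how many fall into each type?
SELECT type, COUNT(*)
FROM transactions
WHERE amount > 2355.20
GROUP BY type

Note: WHERE filters rows before grouping.

Result:
  interest: 2
  refund: 3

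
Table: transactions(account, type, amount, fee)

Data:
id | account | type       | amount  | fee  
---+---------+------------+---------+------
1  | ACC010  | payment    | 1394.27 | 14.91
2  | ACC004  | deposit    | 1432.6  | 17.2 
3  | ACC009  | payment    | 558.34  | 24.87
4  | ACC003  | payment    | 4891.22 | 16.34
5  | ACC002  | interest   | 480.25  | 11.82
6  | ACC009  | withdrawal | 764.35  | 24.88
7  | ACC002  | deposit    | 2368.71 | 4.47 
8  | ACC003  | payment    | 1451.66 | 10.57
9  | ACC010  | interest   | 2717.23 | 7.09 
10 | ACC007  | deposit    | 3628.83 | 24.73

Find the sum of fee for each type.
SELECT type, SUM(fee) as result
FROM transactions
GROUP BY type

Result:
  deposit: 46.40
  interest: 18.91
  payment: 66.69
  withdrawal: 24.88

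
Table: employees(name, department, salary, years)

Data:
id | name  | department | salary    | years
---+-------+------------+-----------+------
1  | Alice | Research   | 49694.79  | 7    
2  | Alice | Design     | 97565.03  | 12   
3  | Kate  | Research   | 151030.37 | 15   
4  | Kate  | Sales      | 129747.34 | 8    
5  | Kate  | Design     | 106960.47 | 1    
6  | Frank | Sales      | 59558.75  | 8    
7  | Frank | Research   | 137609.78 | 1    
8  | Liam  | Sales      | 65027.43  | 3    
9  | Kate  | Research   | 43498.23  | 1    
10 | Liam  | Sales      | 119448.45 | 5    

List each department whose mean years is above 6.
SELECT department, AVG(years)
FROM employees
GROUP BY department
HAVING AVG(years) > 6

Result:
  Design: avg=6.50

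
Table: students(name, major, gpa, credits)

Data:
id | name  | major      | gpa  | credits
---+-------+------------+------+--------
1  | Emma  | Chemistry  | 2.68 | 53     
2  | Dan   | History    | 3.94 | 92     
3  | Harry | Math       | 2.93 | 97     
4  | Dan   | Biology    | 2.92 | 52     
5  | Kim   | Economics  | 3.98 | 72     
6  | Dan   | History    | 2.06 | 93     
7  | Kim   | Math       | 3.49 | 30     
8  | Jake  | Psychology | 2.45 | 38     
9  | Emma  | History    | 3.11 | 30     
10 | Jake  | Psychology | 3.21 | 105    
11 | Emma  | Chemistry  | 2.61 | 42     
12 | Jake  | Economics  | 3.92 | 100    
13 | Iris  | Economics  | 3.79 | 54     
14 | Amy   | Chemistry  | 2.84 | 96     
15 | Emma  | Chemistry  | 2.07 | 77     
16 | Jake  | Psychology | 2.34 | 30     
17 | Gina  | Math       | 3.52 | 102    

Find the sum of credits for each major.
SELECT major, SUM(credits) as result
FROM students
GROUP BY major

Result:
  Biology: 52
  Chemistry: 268
  Economics: 226
  History: 215
  Math: 229
  Psychology: 173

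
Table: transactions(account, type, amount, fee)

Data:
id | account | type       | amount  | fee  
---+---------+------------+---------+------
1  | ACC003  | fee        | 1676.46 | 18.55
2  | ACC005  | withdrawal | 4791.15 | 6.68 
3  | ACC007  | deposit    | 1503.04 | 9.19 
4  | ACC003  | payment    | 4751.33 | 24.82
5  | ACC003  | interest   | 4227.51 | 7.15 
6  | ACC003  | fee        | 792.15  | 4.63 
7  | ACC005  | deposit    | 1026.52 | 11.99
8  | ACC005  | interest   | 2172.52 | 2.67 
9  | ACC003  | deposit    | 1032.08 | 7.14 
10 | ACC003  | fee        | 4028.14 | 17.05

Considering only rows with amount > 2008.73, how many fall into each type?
SELECT type, COUNT(*)
FROM transactions
WHERE amount > 2008.73
GROUP BY type

Note: WHERE filters rows before grouping.

Result:
  fee: 1
  interest: 2
  payment: 1
  withdrawal: 1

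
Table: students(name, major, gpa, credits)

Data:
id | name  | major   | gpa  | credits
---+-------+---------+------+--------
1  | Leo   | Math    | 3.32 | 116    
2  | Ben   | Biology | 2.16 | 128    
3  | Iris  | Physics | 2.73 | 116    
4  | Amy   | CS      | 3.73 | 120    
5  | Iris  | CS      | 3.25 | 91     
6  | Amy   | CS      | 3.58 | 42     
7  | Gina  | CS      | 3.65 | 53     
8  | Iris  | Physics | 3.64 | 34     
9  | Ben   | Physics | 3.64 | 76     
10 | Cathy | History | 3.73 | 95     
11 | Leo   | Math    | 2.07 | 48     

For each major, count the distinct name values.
SELECT major, COUNT(DISTINCT name)
FROM students
GROUP BY major

Result:
  Biology: 1 distinct
  CS: 3 distinct
  History: 1 distinct
  Math: 1 distinct
  Physics: 2 distinct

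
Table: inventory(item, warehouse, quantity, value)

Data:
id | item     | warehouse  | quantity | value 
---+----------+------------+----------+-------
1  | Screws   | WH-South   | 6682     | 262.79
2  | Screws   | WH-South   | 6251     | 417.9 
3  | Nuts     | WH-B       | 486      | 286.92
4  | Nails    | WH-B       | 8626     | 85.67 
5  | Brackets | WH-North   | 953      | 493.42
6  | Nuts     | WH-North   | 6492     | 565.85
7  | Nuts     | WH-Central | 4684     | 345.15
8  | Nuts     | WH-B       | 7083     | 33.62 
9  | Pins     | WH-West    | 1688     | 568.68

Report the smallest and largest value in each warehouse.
SELECT warehouse, MIN(value), MAX(value)
FROM inventory
GROUP BY warehouse

Result:
  WH-B: min=33.62, max=286.92
  WH-Central: min=345.15, max=345.15
  WH-North: min=493.42, max=565.85
  WH-South: min=262.79, max=417.90
  WH-West: min=568.68, max=568.68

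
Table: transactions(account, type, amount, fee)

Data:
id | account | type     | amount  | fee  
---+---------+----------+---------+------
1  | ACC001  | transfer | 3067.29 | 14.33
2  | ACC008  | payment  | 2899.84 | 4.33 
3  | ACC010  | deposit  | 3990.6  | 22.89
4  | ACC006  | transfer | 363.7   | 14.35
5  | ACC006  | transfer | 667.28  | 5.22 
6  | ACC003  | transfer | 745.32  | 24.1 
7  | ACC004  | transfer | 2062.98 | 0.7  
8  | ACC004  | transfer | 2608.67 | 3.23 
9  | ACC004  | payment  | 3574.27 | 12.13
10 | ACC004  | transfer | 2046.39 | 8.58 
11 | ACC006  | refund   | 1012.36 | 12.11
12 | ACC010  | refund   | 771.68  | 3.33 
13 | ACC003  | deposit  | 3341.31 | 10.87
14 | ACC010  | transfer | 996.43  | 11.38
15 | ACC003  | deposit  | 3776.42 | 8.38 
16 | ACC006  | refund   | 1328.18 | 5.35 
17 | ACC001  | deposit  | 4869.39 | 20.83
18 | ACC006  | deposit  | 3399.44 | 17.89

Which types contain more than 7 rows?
SELECT type, COUNT(*) as cnt
FROM transactions
GROUP BY type
HAVING COUNT(*) > 7

Result:
  transfer: 8

Note: HAVING filters groups after aggregation, WHERE filters rows before.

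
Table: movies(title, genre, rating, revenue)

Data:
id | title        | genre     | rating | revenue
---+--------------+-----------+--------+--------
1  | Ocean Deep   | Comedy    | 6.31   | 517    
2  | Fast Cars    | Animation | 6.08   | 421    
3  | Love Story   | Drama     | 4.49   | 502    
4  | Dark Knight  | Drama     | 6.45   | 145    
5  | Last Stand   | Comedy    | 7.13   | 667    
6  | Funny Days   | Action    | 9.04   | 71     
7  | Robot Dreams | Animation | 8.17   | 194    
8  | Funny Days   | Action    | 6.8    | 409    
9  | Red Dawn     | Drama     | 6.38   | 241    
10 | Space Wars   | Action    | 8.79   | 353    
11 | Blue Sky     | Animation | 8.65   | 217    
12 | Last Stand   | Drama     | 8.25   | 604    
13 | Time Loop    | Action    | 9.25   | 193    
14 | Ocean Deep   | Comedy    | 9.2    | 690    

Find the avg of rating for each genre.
SELECT genre, AVG(rating) as result
FROM movies
GROUP BY genre

Result:
  Action: 8.47
  Animation: 7.63
  Comedy: 7.55
  Drama: 6.39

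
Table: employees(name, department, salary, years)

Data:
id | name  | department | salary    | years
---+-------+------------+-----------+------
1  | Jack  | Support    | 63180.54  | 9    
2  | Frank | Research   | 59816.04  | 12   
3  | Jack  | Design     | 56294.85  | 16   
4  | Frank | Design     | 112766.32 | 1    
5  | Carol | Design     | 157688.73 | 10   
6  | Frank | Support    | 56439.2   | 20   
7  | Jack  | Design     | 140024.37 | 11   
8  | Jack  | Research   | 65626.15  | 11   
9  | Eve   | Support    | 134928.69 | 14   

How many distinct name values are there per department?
SELECT department, COUNT(DISTINCT name)
FROM employees
GROUP BY department

Result:
  Design: 3 distinct
  Research: 2 distinct
  Support: 3 distinct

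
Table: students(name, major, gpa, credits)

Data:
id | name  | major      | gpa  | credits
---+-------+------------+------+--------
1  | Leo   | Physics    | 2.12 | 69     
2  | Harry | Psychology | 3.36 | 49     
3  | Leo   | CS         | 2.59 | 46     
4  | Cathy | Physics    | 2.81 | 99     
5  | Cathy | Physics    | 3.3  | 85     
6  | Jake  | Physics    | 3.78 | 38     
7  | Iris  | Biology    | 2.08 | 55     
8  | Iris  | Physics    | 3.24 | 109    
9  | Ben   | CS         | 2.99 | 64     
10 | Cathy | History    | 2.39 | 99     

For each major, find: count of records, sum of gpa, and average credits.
SELECT major,
       COUNT(*) as cnt,
       SUM(gpa) as total_gpa,
       AVG(credits) as avg_credits
FROM students
GROUP BY major

Result:
  Biology: 1 records, 2.08 total gpa, 55.00 avg credits
  CS: 2 records, 5.58 total gpa, 55.00 avg credits
  History: 1 records, 2.39 total gpa, 99.00 avg credits
  Physics: 5 records, 15.25 total gpa, 80.00 avg credits
  Psychology: 1 records, 3.36 total gpa, 49.00 avg credits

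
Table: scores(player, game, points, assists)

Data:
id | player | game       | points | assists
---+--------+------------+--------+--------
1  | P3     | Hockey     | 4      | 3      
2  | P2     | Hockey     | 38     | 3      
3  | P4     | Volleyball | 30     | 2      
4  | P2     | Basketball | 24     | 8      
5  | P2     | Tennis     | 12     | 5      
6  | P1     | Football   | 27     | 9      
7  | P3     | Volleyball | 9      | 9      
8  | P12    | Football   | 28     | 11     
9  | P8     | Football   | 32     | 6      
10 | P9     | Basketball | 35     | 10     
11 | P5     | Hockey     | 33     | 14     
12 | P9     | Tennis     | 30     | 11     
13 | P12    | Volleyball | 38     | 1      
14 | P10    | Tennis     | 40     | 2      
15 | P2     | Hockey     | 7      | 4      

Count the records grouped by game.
SELECT game, COUNT(*) as count
FROM scores
GROUP BY game

Result:
  Basketball: 2
  Football: 3
  Hockey: 4
  Tennis: 3
  Volleyball: 3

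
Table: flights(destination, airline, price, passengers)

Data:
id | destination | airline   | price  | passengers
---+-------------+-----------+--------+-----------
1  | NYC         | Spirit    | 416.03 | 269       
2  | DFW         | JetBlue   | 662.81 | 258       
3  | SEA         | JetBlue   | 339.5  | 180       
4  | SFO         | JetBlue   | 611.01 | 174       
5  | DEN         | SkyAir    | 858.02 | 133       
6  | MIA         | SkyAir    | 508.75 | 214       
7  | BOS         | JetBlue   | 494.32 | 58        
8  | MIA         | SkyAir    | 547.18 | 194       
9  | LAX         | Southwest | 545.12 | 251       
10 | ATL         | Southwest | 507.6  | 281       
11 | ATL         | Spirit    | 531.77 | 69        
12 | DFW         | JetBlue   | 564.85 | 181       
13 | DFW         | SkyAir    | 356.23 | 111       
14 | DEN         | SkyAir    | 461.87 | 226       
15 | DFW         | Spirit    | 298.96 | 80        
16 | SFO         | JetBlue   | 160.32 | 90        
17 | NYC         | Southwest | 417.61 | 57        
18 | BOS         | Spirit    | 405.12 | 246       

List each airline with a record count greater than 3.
SELECT airline, COUNT(*) as cnt
FROM flights
GROUP BY airline
HAVING COUNT(*) > 3

Result:
  JetBlue: 6
  SkyAir: 5
  Spirit: 4

Note: HAVING filters groups after aggregation, WHERE filters rows before.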